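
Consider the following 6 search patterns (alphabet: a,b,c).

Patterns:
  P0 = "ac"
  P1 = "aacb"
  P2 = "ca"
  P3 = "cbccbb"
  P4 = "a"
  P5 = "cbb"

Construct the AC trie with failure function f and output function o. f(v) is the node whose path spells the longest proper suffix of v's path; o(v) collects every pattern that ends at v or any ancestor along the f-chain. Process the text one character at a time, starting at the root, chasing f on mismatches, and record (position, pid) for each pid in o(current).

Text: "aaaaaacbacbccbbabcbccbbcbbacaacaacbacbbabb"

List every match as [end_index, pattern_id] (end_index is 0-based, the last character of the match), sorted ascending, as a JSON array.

Build automaton:
Trie nodes:
  n0 'ε': a→1 c→6
  n1 'a': a→3 c→2  [P4 ends]
  n2 'ac': ·  [P0 ends]
  n3 'aa': c→4
  n4 'aac': b→5
  n5 'aacb': ·  [P1 ends]
  n6 'c': a→7 b→8
  n7 'ca': ·  [P2 ends]
  n8 'cb': b→13 c→9
  n9 'cbc': c→10
  n10 'cbcc': b→11
  n11 'cbccb': b→12
  n12 'cbccbb': ·  [P3 ends]
  n13 'cbb': ·  [P5 ends]

Failure links (BFS by depth):
  n1('a'): parent n0 fail=0; on 'a' 0 → fail=0;  out {4}∪∅={4}
  n6('c'): parent n0 fail=0; on 'c' 0 → fail=0;  out ∅∪∅=∅
  n2('ac'): parent n1 fail=0; on 'c' 0 → fail=6;  out {0}∪∅={0}
  n3('aa'): parent n1 fail=0; on 'a' 0 → fail=1;  out ∅∪{4}={4}
  n7('ca'): parent n6 fail=0; on 'a' 0 → fail=1;  out {2}∪{4}={2,4}
  n8('cb'): parent n6 fail=0; on 'b' 0 → fail=0;  out ∅∪∅=∅
  n4('aac'): parent n3 fail=1; on 'c' 1 → fail=2;  out ∅∪{0}={0}
  n9('cbc'): parent n8 fail=0; on 'c' 0 → fail=6;  out ∅∪∅=∅
  n13('cbb'): parent n8 fail=0; on 'b' 0 → fail=0;  out {5}∪∅={5}
  n5('aacb'): parent n4 fail=2; on 'b' 2→6 → fail=8;  out {1}∪∅={1}
  n10('cbcc'): parent n9 fail=6; on 'c' 6→0 → fail=6;  out ∅∪∅=∅
  n11('cbccb'): parent n10 fail=6; on 'b' 6 → fail=8;  out ∅∪∅=∅
  n12('cbccbb'): parent n11 fail=8; on 'b' 8 → fail=13;  out {3}∪{5}={3,5}

Text stream:
[0] read 'a'  n0⇒n1  emit P4@[0:0]
[1] read 'a'  n1⇒n3  emit P4@[1:1]
[2] read 'a'  n3⇒n3 (via fail)  emit P4@[2:2]
[3] read 'a'  n3⇒n3 (via fail)  emit P4@[3:3]
[4] read 'a'  n3⇒n3 (via fail)  emit P4@[4:4]
[5] read 'a'  n3⇒n3 (via fail)  emit P4@[5:5]
[6] read 'c'  n3⇒n4  emit P0@[5:6]
[7] read 'b'  n4⇒n5  emit P1@[4:7]
[8] read 'a'  n5⇒n1 (via fail)  emit P4@[8:8]
[9] read 'c'  n1⇒n2  emit P0@[8:9]
[10] read 'b'  n2⇒n8 (via fail)
[11] read 'c'  n8⇒n9
[12] read 'c'  n9⇒n10
[13] read 'b'  n10⇒n11
[14] read 'b'  n11⇒n12  emit P3@[9:14],P5@[12:14]
[15] read 'a'  n12⇒n1 (via fail)  emit P4@[15:15]
[16] read 'b'  n1⇒n0 (via fail)
[17] read 'c'  n0⇒n6
[18] read 'b'  n6⇒n8
[19] read 'c'  n8⇒n9
[20] read 'c'  n9⇒n10
[21] read 'b'  n10⇒n11
[22] read 'b'  n11⇒n12  emit P3@[17:22],P5@[20:22]
[23] read 'c'  n12⇒n6 (via fail)
[24] read 'b'  n6⇒n8
[25] read 'b'  n8⇒n13  emit P5@[23:25]
[26] read 'a'  n13⇒n1 (via fail)  emit P4@[26:26]
[27] read 'c'  n1⇒n2  emit P0@[26:27]
[28] read 'a'  n2⇒n7 (via fail)  emit P2@[27:28],P4@[28:28]
[29] read 'a'  n7⇒n3 (via fail)  emit P4@[29:29]
[30] read 'c'  n3⇒n4  emit P0@[29:30]
[31] read 'a'  n4⇒n7 (via fail)  emit P2@[30:31],P4@[31:31]
[32] read 'a'  n7⇒n3 (via fail)  emit P4@[32:32]
[33] read 'c'  n3⇒n4  emit P0@[32:33]
[34] read 'b'  n4⇒n5  emit P1@[31:34]
[35] read 'a'  n5⇒n1 (via fail)  emit P4@[35:35]
[36] read 'c'  n1⇒n2  emit P0@[35:36]
[37] read 'b'  n2⇒n8 (via fail)
[38] read 'b'  n8⇒n13  emit P5@[36:38]
[39] read 'a'  n13⇒n1 (via fail)  emit P4@[39:39]
[40] read 'b'  n1⇒n0 (via fail)
[41] read 'b'  n0⇒n0

Matches: [[0,4],[1,4],[2,4],[3,4],[4,4],[5,4],[6,0],[7,1],[8,4],[9,0],[14,3],[14,5],[15,4],[22,3],[22,5],[25,5],[26,4],[27,0],[28,2],[28,4],[29,4],[30,0],[31,2],[31,4],[32,4],[33,0],[34,1],[35,4],[36,0],[38,5],[39,4]]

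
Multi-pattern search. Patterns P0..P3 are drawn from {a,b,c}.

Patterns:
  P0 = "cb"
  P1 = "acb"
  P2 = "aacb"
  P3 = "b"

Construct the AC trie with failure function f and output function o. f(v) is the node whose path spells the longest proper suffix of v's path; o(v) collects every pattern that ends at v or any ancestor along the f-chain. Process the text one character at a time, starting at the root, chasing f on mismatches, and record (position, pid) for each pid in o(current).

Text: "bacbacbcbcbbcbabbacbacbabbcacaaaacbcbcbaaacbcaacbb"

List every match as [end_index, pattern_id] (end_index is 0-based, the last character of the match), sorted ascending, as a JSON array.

Build:
Trie nodes:
  0='ε' goto a→3 b→9 c→1
  1='c' goto b→2
  2='cb' goto ·  ←P0
  3='a' goto a→6 c→4
  4='ac' goto b→5
  5='acb' goto ·  ←P1
  6='aa' goto c→7
  7='aac' goto b→8
  8='aacb' goto ·  ←P2
  9='b' goto ·  ←P3

BFS fail/out derivation:
  n1('c'): parent n0 fail=0; on 'c' 0 → fail=0;  out ∅∪∅=∅
  n3('a'): parent n0 fail=0; on 'a' 0 → fail=0;  out ∅∪∅=∅
  n9('b'): parent n0 fail=0; on 'b' 0 → fail=0;  out {3}∪∅={3}
  n2('cb'): parent n1 fail=0; on 'b' 0 → fail=9;  out {0}∪{3}={0,3}
  n4('ac'): parent n3 fail=0; on 'c' 0 → fail=1;  out ∅∪∅=∅
  n6('aa'): parent n3 fail=0; on 'a' 0 → fail=3;  out ∅∪∅=∅
  n5('acb'): parent n4 fail=1; on 'b' 1 → fail=2;  out {1}∪{0,3}={0,1,3}
  n7('aac'): parent n6 fail=3; on 'c' 3 → fail=4;  out ∅∪∅=∅
  n8('aacb'): parent n7 fail=4; on 'b' 4 → fail=5;  out {2}∪{0,1,3}={0,1,2,3}

Scan:
[0] read 'b'  n0⇒n9  → match P3@[0:0]
[1] read 'a'  n9⇒n3 ·f
[2] read 'c'  n3⇒n4
[3] read 'b'  n4⇒n5  → match P0@[2:3],P1@[1:3],P3@[3:3]
[4] read 'a'  n5⇒n3 ·f
[5] read 'c'  n3⇒n4
[6] read 'b'  n4⇒n5  → match P0@[5:6],P1@[4:6],P3@[6:6]
[7] read 'c'  n5⇒n1 ·f
[8] read 'b'  n1⇒n2  → match P0@[7:8],P3@[8:8]
[9] read 'c'  n2⇒n1 ·f
[10] read 'b'  n1⇒n2  → match P0@[9:10],P3@[10:10]
[11] read 'b'  n2⇒n9 ·f  → match P3@[11:11]
[12] read 'c'  n9⇒n1 ·f
[13] read 'b'  n1⇒n2  → match P0@[12:13],P3@[13:13]
[14] read 'a'  n2⇒n3 ·f
[15] read 'b'  n3⇒n9 ·f  → match P3@[15:15]
[16] read 'b'  n9⇒n9 ·f  → match P3@[16:16]
[17] read 'a'  n9⇒n3 ·f
[18] read 'c'  n3⇒n4
[19] read 'b'  n4⇒n5  → match P0@[18:19],P1@[17:19],P3@[19:19]
[20] read 'a'  n5⇒n3 ·f
[21] read 'c'  n3⇒n4
[22] read 'b'  n4⇒n5  → match P0@[21:22],P1@[20:22],P3@[22:22]
[23] read 'a'  n5⇒n3 ·f
[24] read 'b'  n3⇒n9 ·f  → match P3@[24:24]
[25] read 'b'  n9⇒n9 ·f  → match P3@[25:25]
[26] read 'c'  n9⇒n1 ·f
[27] read 'a'  n1⇒n3 ·f
[28] read 'c'  n3⇒n4
[29] read 'a'  n4⇒n3 ·f
[30] read 'a'  n3⇒n6
[31] read 'a'  n6⇒n6 ·f
[32] read 'a'  n6⇒n6 ·f
[33] read 'c'  n6⇒n7
[34] read 'b'  n7⇒n8  → match P0@[33:34],P1@[32:34],P2@[31:34],P3@[34:34]
[35] read 'c'  n8⇒n1 ·f
[36] read 'b'  n1⇒n2  → match P0@[35:36],P3@[36:36]
[37] read 'c'  n2⇒n1 ·f
[38] read 'b'  n1⇒n2  → match P0@[37:38],P3@[38:38]
[39] read 'a'  n2⇒n3 ·f
[40] read 'a'  n3⇒n6
[41] read 'a'  n6⇒n6 ·f
[42] read 'c'  n6⇒n7
[43] read 'b'  n7⇒n8  → match P0@[42:43],P1@[41:43],P2@[40:43],P3@[43:43]
[44] read 'c'  n8⇒n1 ·f
[45] read 'a'  n1⇒n3 ·f
[46] read 'a'  n3⇒n6
[47] read 'c'  n6⇒n7
[48] read 'b'  n7⇒n8  → match P0@[47:48],P1@[46:48],P2@[45:48],P3@[48:48]
[49] read 'b'  n8⇒n9 ·f  → match P3@[49:49]

All matches (sorted): [[0,3],[3,0],[3,1],[3,3],[6,0],[6,1],[6,3],[8,0],[8,3],[10,0],[10,3],[11,3],[13,0],[13,3],[15,3],[16,3],[19,0],[19,1],[19,3],[22,0],[22,1],[22,3],[24,3],[25,3],[34,0],[34,1],[34,2],[34,3],[36,0],[36,3],[38,0],[38,3],[43,0],[43,1],[43,2],[43,3],[48,0],[48,1],[48,2],[48,3],[49,3]]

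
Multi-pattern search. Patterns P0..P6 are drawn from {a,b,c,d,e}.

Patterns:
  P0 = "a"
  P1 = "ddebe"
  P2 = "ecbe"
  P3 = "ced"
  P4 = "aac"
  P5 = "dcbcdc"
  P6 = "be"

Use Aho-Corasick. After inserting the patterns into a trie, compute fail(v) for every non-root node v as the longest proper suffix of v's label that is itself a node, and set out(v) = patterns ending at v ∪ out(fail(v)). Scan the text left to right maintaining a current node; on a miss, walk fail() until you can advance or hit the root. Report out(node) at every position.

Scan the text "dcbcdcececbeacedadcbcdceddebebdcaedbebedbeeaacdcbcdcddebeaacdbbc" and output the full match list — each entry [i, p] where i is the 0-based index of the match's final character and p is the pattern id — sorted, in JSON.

Build automaton:
Trie (insert patterns):
  0='ε' goto a→1 b→21 c→11 d→2 e→7
  1='a' goto a→14  [P0 ends]
  2='d' goto c→16 d→3
  3='dd' goto e→4
  4='dde' goto b→5
  5='ddeb' goto e→6
  6='ddebe' goto ·  [P1 ends]
  7='e' goto c→8
  8='ec' goto b→9
  9='ecb' goto e→10
  10='ecbe' goto ·  [P2 ends]
  11='c' goto e→12
  12='ce' goto d→13
  13='ced' goto ·  [P3 ends]
  14='aa' goto c→15
  15='aac' goto ·  [P4 ends]
  16='dc' goto b→17
  17='dcb' goto c→18
  18='dcbc' goto d→19
  19='dcbcd' goto c→20
  20='dcbcdc' goto ·  [P5 ends]
  21='b' goto e→22
  22='be' goto ·  [P6 ends]

Failure links (BFS by depth):
  fail(1) 'a': from fail(0)=0 chase 'a': 0 ⇒ 0;  out={0}∪out(0)={0}
  fail(2) 'd': from fail(0)=0 chase 'd': 0 ⇒ 0;  out=∅∪out(0)=∅
  fail(7) 'e': from fail(0)=0 chase 'e': 0 ⇒ 0;  out=∅∪out(0)=∅
  fail(11) 'c': from fail(0)=0 chase 'c': 0 ⇒ 0;  out=∅∪out(0)=∅
  fail(21) 'b': from fail(0)=0 chase 'b': 0 ⇒ 0;  out=∅∪out(0)=∅
  fail(3) 'dd': from fail(2)=0 chase 'd': 0 ⇒ 2;  out=∅∪out(2)=∅
  fail(8) 'ec': from fail(7)=0 chase 'c': 0 ⇒ 11;  out=∅∪out(11)=∅
  fail(12) 'ce': from fail(11)=0 chase 'e': 0 ⇒ 7;  out=∅∪out(7)=∅
  fail(14) 'aa': from fail(1)=0 chase 'a': 0 ⇒ 1;  out=∅∪out(1)={0}
  fail(16) 'dc': from fail(2)=0 chase 'c': 0 ⇒ 11;  out=∅∪out(11)=∅
  fail(22) 'be': from fail(21)=0 chase 'e': 0 ⇒ 7;  out={6}∪out(7)={6}
  fail(4) 'dde': from fail(3)=2 chase 'e': 2→0 ⇒ 7;  out=∅∪out(7)=∅
  fail(9) 'ecb': from fail(8)=11 chase 'b': 11→0 ⇒ 21;  out=∅∪out(21)=∅
  fail(13) 'ced': from fail(12)=7 chase 'd': 7→0 ⇒ 2;  out={3}∪out(2)={3}
  fail(15) 'aac': from fail(14)=1 chase 'c': 1→0 ⇒ 11;  out={4}∪out(11)={4}
  fail(17) 'dcb': from fail(16)=11 chase 'b': 11→0 ⇒ 21;  out=∅∪out(21)=∅
  fail(5) 'ddeb': from fail(4)=7 chase 'b': 7→0 ⇒ 21;  out=∅∪out(21)=∅
  fail(10) 'ecbe': from fail(9)=21 chase 'e': 21 ⇒ 22;  out={2}∪out(22)={2,6}
  fail(18) 'dcbc': from fail(17)=21 chase 'c': 21→0 ⇒ 11;  out=∅∪out(11)=∅
  fail(6) 'ddebe': from fail(5)=21 chase 'e': 21 ⇒ 22;  out={1}∪out(22)={1,6}
  fail(19) 'dcbcd': from fail(18)=11 chase 'd': 11→0 ⇒ 2;  out=∅∪out(2)=∅
  fail(20) 'dcbcdc': from fail(19)=2 chase 'c': 2 ⇒ 16;  out={5}∪out(16)={5}

Run:
pos 0 'd': at 2
pos 1 'c': at 16
pos 2 'b': at 17
pos 3 'c': at 18
pos 4 'd': at 19
pos 5 'c': at 20  emit P5@[0:5]
pos 6 'e': at 12 (via fail)
pos 7 'c': at 8 (via fail)
pos 8 'e': at 12 (via fail)
pos 9 'c': at 8 (via fail)
pos 10 'b': at 9
pos 11 'e': at 10  emit P2@[8:11],P6@[10:11]
pos 12 'a': at 1 (via fail)  emit P0@[12:12]
pos 13 'c': at 11 (via fail)
pos 14 'e': at 12
pos 15 'd': at 13  emit P3@[13:15]
pos 16 'a': at 1 (via fail)  emit P0@[16:16]
pos 17 'd': at 2 (via fail)
pos 18 'c': at 16
pos 19 'b': at 17
pos 20 'c': at 18
pos 21 'd': at 19
pos 22 'c': at 20  emit P5@[17:22]
pos 23 'e': at 12 (via fail)
pos 24 'd': at 13  emit P3@[22:24]
pos 25 'd': at 3 (via fail)
pos 26 'e': at 4
pos 27 'b': at 5
pos 28 'e': at 6  emit P1@[24:28],P6@[27:28]
pos 29 'b': at 21 (via fail)
pos 30 'd': at 2 (via fail)
pos 31 'c': at 16
pos 32 'a': at 1 (via fail)  emit P0@[32:32]
pos 33 'e': at 7 (via fail)
pos 34 'd': at 2 (via fail)
pos 35 'b': at 21 (via fail)
pos 36 'e': at 22  emit P6@[35:36]
pos 37 'b': at 21 (via fail)
pos 38 'e': at 22  emit P6@[37:38]
pos 39 'd': at 2 (via fail)
pos 40 'b': at 21 (via fail)
pos 41 'e': at 22  emit P6@[40:41]
pos 42 'e': at 7 (via fail)
pos 43 'a': at 1 (via fail)  emit P0@[43:43]
pos 44 'a': at 14  emit P0@[44:44]
pos 45 'c': at 15  emit P4@[43:45]
pos 46 'd': at 2 (via fail)
pos 47 'c': at 16
pos 48 'b': at 17
pos 49 'c': at 18
pos 50 'd': at 19
pos 51 'c': at 20  emit P5@[46:51]
pos 52 'd': at 2 (via fail)
pos 53 'd': at 3
pos 54 'e': at 4
pos 55 'b': at 5
pos 56 'e': at 6  emit P1@[52:56],P6@[55:56]
pos 57 'a': at 1 (via fail)  emit P0@[57:57]
pos 58 'a': at 14  emit P0@[58:58]
pos 59 'c': at 15  emit P4@[57:59]
pos 60 'd': at 2 (via fail)
pos 61 'b': at 21 (via fail)
pos 62 'b': at 21 (via fail)
pos 63 'c': at 11 (via fail)

Matches: [[5,5],[11,2],[11,6],[12,0],[15,3],[16,0],[22,5],[24,3],[28,1],[28,6],[32,0],[36,6],[38,6],[41,6],[43,0],[44,0],[45,4],[51,5],[56,1],[56,6],[57,0],[58,0],[59,4]]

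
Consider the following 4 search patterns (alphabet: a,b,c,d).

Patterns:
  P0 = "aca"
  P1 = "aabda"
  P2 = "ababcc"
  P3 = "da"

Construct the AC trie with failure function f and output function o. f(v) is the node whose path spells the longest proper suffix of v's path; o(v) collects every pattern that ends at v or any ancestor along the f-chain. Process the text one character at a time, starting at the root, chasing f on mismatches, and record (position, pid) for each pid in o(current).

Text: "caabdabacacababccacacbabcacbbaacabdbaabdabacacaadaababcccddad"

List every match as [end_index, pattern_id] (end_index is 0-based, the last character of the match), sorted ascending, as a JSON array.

Build:
Trie nodes:
  0='ε' goto a→1 d→13
  1='a' goto a→4 b→8 c→2
  2='ac' goto a→3
  3='aca' goto ·  [P0 ends]
  4='aa' goto b→5
  5='aab' goto d→6
  6='aabd' goto a→7
  7='aabda' goto ·  [P1 ends]
  8='ab' goto a→9
  9='aba' goto b→10
  10='abab' goto c→11
  11='ababc' goto c→12
  12='ababcc' goto ·  [P2 ends]
  13='d' goto a→14
  14='da' goto ·  [P3 ends]

Failure links (BFS by depth):
  fail(1) 'a': from fail(0)=0 chase 'a': 0 ⇒ 0;  out=∅∪out(0)=∅
  fail(13) 'd': from fail(0)=0 chase 'd': 0 ⇒ 0;  out=∅∪out(0)=∅
  fail(2) 'ac': from fail(1)=0 chase 'c': 0 ⇒ 0;  out=∅∪out(0)=∅
  fail(4) 'aa': from fail(1)=0 chase 'a': 0 ⇒ 1;  out=∅∪out(1)=∅
  fail(8) 'ab': from fail(1)=0 chase 'b': 0 ⇒ 0;  out=∅∪out(0)=∅
  fail(14) 'da': from fail(13)=0 chase 'a': 0 ⇒ 1;  out={3}∪out(1)={3}
  fail(3) 'aca': from fail(2)=0 chase 'a': 0 ⇒ 1;  out={0}∪out(1)={0}
  fail(5) 'aab': from fail(4)=1 chase 'b': 1 ⇒ 8;  out=∅∪out(8)=∅
  fail(9) 'aba': from fail(8)=0 chase 'a': 0 ⇒ 1;  out=∅∪out(1)=∅
  fail(6) 'aabd': from fail(5)=8 chase 'd': 8→0 ⇒ 13;  out=∅∪out(13)=∅
  fail(10) 'abab': from fail(9)=1 chase 'b': 1 ⇒ 8;  out=∅∪out(8)=∅
  fail(7) 'aabda': from fail(6)=13 chase 'a': 13 ⇒ 14;  out={1}∪out(14)={1,3}
  fail(11) 'ababc': from fail(10)=8 chase 'c': 8→0 ⇒ 0;  out=∅∪out(0)=∅
  fail(12) 'ababcc': from fail(11)=0 chase 'c': 0 ⇒ 0;  out={2}∪out(0)={2}

Run:
[0] read 'c'  n0⇒n0
[1] read 'a'  n0⇒n1
[2] read 'a'  n1⇒n4
[3] read 'b'  n4⇒n5
[4] read 'd'  n5⇒n6
[5] read 'a'  n6⇒n7  emit P1@[1:5],P3@[4:5]
[6] read 'b'  n7⇒n8 ·f
[7] read 'a'  n8⇒n9
[8] read 'c'  n9⇒n2 ·f
[9] read 'a'  n2⇒n3  emit P0@[7:9]
[10] read 'c'  n3⇒n2 ·f
[11] read 'a'  n2⇒n3  emit P0@[9:11]
[12] read 'b'  n3⇒n8 ·f
[13] read 'a'  n8⇒n9
[14] read 'b'  n9⇒n10
[15] read 'c'  n10⇒n11
[16] read 'c'  n11⇒n12  emit P2@[11:16]
[17] read 'a'  n12⇒n1 ·f
[18] read 'c'  n1⇒n2
[19] read 'a'  n2⇒n3  emit P0@[17:19]
[20] read 'c'  n3⇒n2 ·f
[21] read 'b'  n2⇒n0 ·f
[22] read 'a'  n0⇒n1
[23] read 'b'  n1⇒n8
[24] read 'c'  n8⇒n0 ·f
[25] read 'a'  n0⇒n1
[26] read 'c'  n1⇒n2
[27] read 'b'  n2⇒n0 ·f
[28] read 'b'  n0⇒n0
[29] read 'a'  n0⇒n1
[30] read 'a'  n1⇒n4
[31] read 'c'  n4⇒n2 ·f
[32] read 'a'  n2⇒n3  emit P0@[30:32]
[33] read 'b'  n3⇒n8 ·f
[34] read 'd'  n8⇒n13 ·f
[35] read 'b'  n13⇒n0 ·f
[36] read 'a'  n0⇒n1
[37] read 'a'  n1⇒n4
[38] read 'b'  n4⇒n5
[39] read 'd'  n5⇒n6
[40] read 'a'  n6⇒n7  emit P1@[36:40],P3@[39:40]
[41] read 'b'  n7⇒n8 ·f
[42] read 'a'  n8⇒n9
[43] read 'c'  n9⇒n2 ·f
[44] read 'a'  n2⇒n3  emit P0@[42:44]
[45] read 'c'  n3⇒n2 ·f
[46] read 'a'  n2⇒n3  emit P0@[44:46]
[47] read 'a'  n3⇒n4 ·f
[48] read 'd'  n4⇒n13 ·f
[49] read 'a'  n13⇒n14  emit P3@[48:49]
[50] read 'a'  n14⇒n4 ·f
[51] read 'b'  n4⇒n5
[52] read 'a'  n5⇒n9 ·f
[53] read 'b'  n9⇒n10
[54] read 'c'  n10⇒n11
[55] read 'c'  n11⇒n12  emit P2@[50:55]
[56] read 'c'  n12⇒n0 ·f
[57] read 'd'  n0⇒n13
[58] read 'd'  n13⇒n13 ·f
[59] read 'a'  n13⇒n14  emit P3@[58:59]
[60] read 'd'  n14⇒n13 ·f

Result: [[5,1],[5,3],[9,0],[11,0],[16,2],[19,0],[32,0],[40,1],[40,3],[44,0],[46,0],[49,3],[55,2],[59,3]]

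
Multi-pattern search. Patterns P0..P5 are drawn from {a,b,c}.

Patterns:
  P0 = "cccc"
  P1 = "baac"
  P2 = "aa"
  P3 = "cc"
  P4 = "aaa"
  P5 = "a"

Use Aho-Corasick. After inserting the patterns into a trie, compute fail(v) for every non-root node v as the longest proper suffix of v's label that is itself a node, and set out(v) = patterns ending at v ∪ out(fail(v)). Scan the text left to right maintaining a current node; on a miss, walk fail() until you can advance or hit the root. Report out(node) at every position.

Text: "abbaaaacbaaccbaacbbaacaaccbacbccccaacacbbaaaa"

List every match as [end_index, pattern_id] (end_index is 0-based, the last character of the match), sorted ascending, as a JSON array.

Construct AC machine:
Trie (insert patterns):
  0='ε' goto a→9 b→5 c→1
  1='c' goto c→2
  2='cc' goto c→3  ←P3
  3='ccc' goto c→4
  4='cccc' goto ·  ←P0
  5='b' goto a→6
  6='ba' goto a→7
  7='baa' goto c→8
  8='baac' goto ·  ←P1
  9='a' goto a→10  ←P5
  10='aa' goto a→11  ←P2
  11='aaa' goto ·  ←P4

Failure links (BFS by depth):
  fail(1) 'c': from fail(0)=0 chase 'c': 0 ⇒ 0;  out=∅∪out(0)=∅
  fail(5) 'b': from fail(0)=0 chase 'b': 0 ⇒ 0;  out=∅∪out(0)=∅
  fail(9) 'a': from fail(0)=0 chase 'a': 0 ⇒ 0;  out={5}∪out(0)={5}
  fail(2) 'cc': from fail(1)=0 chase 'c': 0 ⇒ 1;  out={3}∪out(1)={3}
  fail(6) 'ba': from fail(5)=0 chase 'a': 0 ⇒ 9;  out=∅∪out(9)={5}
  fail(10) 'aa': from fail(9)=0 chase 'a': 0 ⇒ 9;  out={2}∪out(9)={2,5}
  fail(3) 'ccc': from fail(2)=1 chase 'c': 1 ⇒ 2;  out=∅∪out(2)={3}
  fail(7) 'baa': from fail(6)=9 chase 'a': 9 ⇒ 10;  out=∅∪out(10)={2,5}
  fail(11) 'aaa': from fail(10)=9 chase 'a': 9 ⇒ 10;  out={4}∪out(10)={2,4,5}
  fail(4) 'cccc': from fail(3)=2 chase 'c': 2 ⇒ 3;  out={0}∪out(3)={0,3}
  fail(8) 'baac': from fail(7)=10 chase 'c': 10→9→0 ⇒ 1;  out={1}∪out(1)={1}

Run:
i=0 'a': node 0→9  → match P5@[0:0]
i=1 'b': node 9→5 (via fail)
i=2 'b': node 5→5 (via fail)
i=3 'a': node 5→6  → match P5@[3:3]
i=4 'a': node 6→7  → match P2@[3:4],P5@[4:4]
i=5 'a': node 7→11 (via fail)  → match P2@[4:5],P4@[3:5],P5@[5:5]
i=6 'a': node 11→11 (via fail)  → match P2@[5:6],P4@[4:6],P5@[6:6]
i=7 'c': node 11→1 (via fail)
i=8 'b': node 1→5 (via fail)
i=9 'a': node 5→6  → match P5@[9:9]
i=10 'a': node 6→7  → match P2@[9:10],P5@[10:10]
i=11 'c': node 7→8  → match P1@[8:11]
i=12 'c': node 8→2 (via fail)  → match P3@[11:12]
i=13 'b': node 2→5 (via fail)
i=14 'a': node 5→6  → match P5@[14:14]
i=15 'a': node 6→7  → match P2@[14:15],P5@[15:15]
i=16 'c': node 7→8  → match P1@[13:16]
i=17 'b': node 8→5 (via fail)
i=18 'b': node 5→5 (via fail)
i=19 'a': node 5→6  → match P5@[19:19]
i=20 'a': node 6→7  → match P2@[19:20],P5@[20:20]
i=21 'c': node 7→8  → match P1@[18:21]
i=22 'a': node 8→9 (via fail)  → match P5@[22:22]
i=23 'a': node 9→10  → match P2@[22:23],P5@[23:23]
i=24 'c': node 10→1 (via fail)
i=25 'c': node 1→2  → match P3@[24:25]
i=26 'b': node 2→5 (via fail)
i=27 'a': node 5→6  → match P5@[27:27]
i=28 'c': node 6→1 (via fail)
i=29 'b': node 1→5 (via fail)
i=30 'c': node 5→1 (via fail)
i=31 'c': node 1→2  → match P3@[30:31]
i=32 'c': node 2→3  → match P3@[31:32]
i=33 'c': node 3→4  → match P0@[30:33],P3@[32:33]
i=34 'a': node 4→9 (via fail)  → match P5@[34:34]
i=35 'a': node 9→10  → match P2@[34:35],P5@[35:35]
i=36 'c': node 10→1 (via fail)
i=37 'a': node 1→9 (via fail)  → match P5@[37:37]
i=38 'c': node 9→1 (via fail)
i=39 'b': node 1→5 (via fail)
i=40 'b': node 5→5 (via fail)
i=41 'a': node 5→6  → match P5@[41:41]
i=42 'a': node 6→7  → match P2@[41:42],P5@[42:42]
i=43 'a': node 7→11 (via fail)  → match P2@[42:43],P4@[41:43],P5@[43:43]
i=44 'a': node 11→11 (via fail)  → match P2@[43:44],P4@[42:44],P5@[44:44]

Result: [[0,5],[3,5],[4,2],[4,5],[5,2],[5,4],[5,5],[6,2],[6,4],[6,5],[9,5],[10,2],[10,5],[11,1],[12,3],[14,5],[15,2],[15,5],[16,1],[19,5],[20,2],[20,5],[21,1],[22,5],[23,2],[23,5],[25,3],[27,5],[31,3],[32,3],[33,0],[33,3],[34,5],[35,2],[35,5],[37,5],[41,5],[42,2],[42,5],[43,2],[43,4],[43,5],[44,2],[44,4],[44,5]]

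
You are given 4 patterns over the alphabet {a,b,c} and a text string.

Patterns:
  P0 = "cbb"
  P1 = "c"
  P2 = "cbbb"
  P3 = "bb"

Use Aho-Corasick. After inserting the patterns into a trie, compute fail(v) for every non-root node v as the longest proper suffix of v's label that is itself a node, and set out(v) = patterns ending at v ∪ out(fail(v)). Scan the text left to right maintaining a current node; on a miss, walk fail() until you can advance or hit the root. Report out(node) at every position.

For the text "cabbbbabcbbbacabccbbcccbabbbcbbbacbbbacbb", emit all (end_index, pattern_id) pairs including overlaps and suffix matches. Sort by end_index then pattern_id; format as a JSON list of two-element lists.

Construct AC machine:
Trie nodes:
  0='ε' goto b→5 c→1
  1='c' goto b→2  [P1 ends]
  2='cb' goto b→3
  3='cbb' goto b→4  [P0 ends]
  4='cbbb' goto ·  [P2 ends]
  5='b' goto b→6
  6='bb' goto ·  [P3 ends]

BFS fail/out derivation:
  n1('c'): parent n0 fail=0; on 'c' 0 → fail=0;  out {1}∪∅={1}
  n5('b'): parent n0 fail=0; on 'b' 0 → fail=0;  out ∅∪∅=∅
  n2('cb'): parent n1 fail=0; on 'b' 0 → fail=5;  out ∅∪∅=∅
  n6('bb'): parent n5 fail=0; on 'b' 0 → fail=5;  out {3}∪∅={3}
  n3('cbb'): parent n2 fail=5; on 'b' 5 → fail=6;  out {0}∪{3}={0,3}
  n4('cbbb'): parent n3 fail=6; on 'b' 6→5 → fail=6;  out {2}∪{3}={2,3}

Scan:
i=0 'c': node 0→1  ** P1@[0:0]
i=1 'a': node 1→0 (via fail)
i=2 'b': node 0→5
i=3 'b': node 5→6  ** P3@[2:3]
i=4 'b': node 6→6 (via fail)  ** P3@[3:4]
i=5 'b': node 6→6 (via fail)  ** P3@[4:5]
i=6 'a': node 6→0 (via fail)
i=7 'b': node 0→5
i=8 'c': node 5→1 (via fail)  ** P1@[8:8]
i=9 'b': node 1→2
i=10 'b': node 2→3  ** P0@[8:10],P3@[9:10]
i=11 'b': node 3→4  ** P2@[8:11],P3@[10:11]
i=12 'a': node 4→0 (via fail)
i=13 'c': node 0→1  ** P1@[13:13]
i=14 'a': node 1→0 (via fail)
i=15 'b': node 0→5
i=16 'c': node 5→1 (via fail)  ** P1@[16:16]
i=17 'c': node 1→1 (via fail)  ** P1@[17:17]
i=18 'b': node 1→2
i=19 'b': node 2→3  ** P0@[17:19],P3@[18:19]
i=20 'c': node 3→1 (via fail)  ** P1@[20:20]
i=21 'c': node 1→1 (via fail)  ** P1@[21:21]
i=22 'c': node 1→1 (via fail)  ** P1@[22:22]
i=23 'b': node 1→2
i=24 'a': node 2→0 (via fail)
i=25 'b': node 0→5
i=26 'b': node 5→6  ** P3@[25:26]
i=27 'b': node 6→6 (via fail)  ** P3@[26:27]
i=28 'c': node 6→1 (via fail)  ** P1@[28:28]
i=29 'b': node 1→2
i=30 'b': node 2→3  ** P0@[28:30],P3@[29:30]
i=31 'b': node 3→4  ** P2@[28:31],P3@[30:31]
i=32 'a': node 4→0 (via fail)
i=33 'c': node 0→1  ** P1@[33:33]
i=34 'b': node 1→2
i=35 'b': node 2→3  ** P0@[33:35],P3@[34:35]
i=36 'b': node 3→4  ** P2@[33:36],P3@[35:36]
i=37 'a': node 4→0 (via fail)
i=38 'c': node 0→1  ** P1@[38:38]
i=39 'b': node 1→2
i=40 'b': node 2→3  ** P0@[38:40],P3@[39:40]

All matches (sorted): [[0,1],[3,3],[4,3],[5,3],[8,1],[10,0],[10,3],[11,2],[11,3],[13,1],[16,1],[17,1],[19,0],[19,3],[20,1],[21,1],[22,1],[26,3],[27,3],[28,1],[30,0],[30,3],[31,2],[31,3],[33,1],[35,0],[35,3],[36,2],[36,3],[38,1],[40,0],[40,3]]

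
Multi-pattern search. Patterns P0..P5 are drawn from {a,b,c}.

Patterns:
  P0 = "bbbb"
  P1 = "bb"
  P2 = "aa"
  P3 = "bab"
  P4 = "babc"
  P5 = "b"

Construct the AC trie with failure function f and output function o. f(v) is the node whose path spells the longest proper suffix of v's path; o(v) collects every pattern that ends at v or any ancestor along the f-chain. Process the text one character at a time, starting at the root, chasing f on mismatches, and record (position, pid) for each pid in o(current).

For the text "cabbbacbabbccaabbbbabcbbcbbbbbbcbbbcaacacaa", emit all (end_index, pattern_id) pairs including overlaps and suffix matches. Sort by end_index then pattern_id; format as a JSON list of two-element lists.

Build:
Trie (insert patterns):
  n0 'ε': a→5 b→1
  n1 'b': a→7 b→2  ←P5
  n2 'bb': b→3  ←P1
  n3 'bbb': b→4
  n4 'bbbb': ·  ←P0
  n5 'a': a→6
  n6 'aa': ·  ←P2
  n7 'ba': b→8
  n8 'bab': c→9  ←P3
  n9 'babc': ·  ←P4

BFS fail/out derivation:
  n1('b'): parent n0 fail=0; on 'b' 0 → fail=0;  out {5}∪∅={5}
  n5('a'): parent n0 fail=0; on 'a' 0 → fail=0;  out ∅∪∅=∅
  n2('bb'): parent n1 fail=0; on 'b' 0 → fail=1;  out {1}∪{5}={1,5}
  n6('aa'): parent n5 fail=0; on 'a' 0 → fail=5;  out {2}∪∅={2}
  n7('ba'): parent n1 fail=0; on 'a' 0 → fail=5;  out ∅∪∅=∅
  n3('bbb'): parent n2 fail=1; on 'b' 1 → fail=2;  out ∅∪{1,5}={1,5}
  n8('bab'): parent n7 fail=5; on 'b' 5→0 → fail=1;  out {3}∪{5}={3,5}
  n4('bbbb'): parent n3 fail=2; on 'b' 2 → fail=3;  out {0}∪{1,5}={0,1,5}
  n9('babc'): parent n8 fail=1; on 'c' 1→0 → fail=0;  out {4}∪∅={4}

Scan:
i=0 'c': node 0→0
i=1 'a': node 0→5
i=2 'b': node 5→1 ·f  → match P5@[2:2]
i=3 'b': node 1→2  → match P1@[2:3],P5@[3:3]
i=4 'b': node 2→3  → match P1@[3:4],P5@[4:4]
i=5 'a': node 3→7 ·f
i=6 'c': node 7→0 ·f
i=7 'b': node 0→1  → match P5@[7:7]
i=8 'a': node 1→7
i=9 'b': node 7→8  → match P3@[7:9],P5@[9:9]
i=10 'b': node 8→2 ·f  → match P1@[9:10],P5@[10:10]
i=11 'c': node 2→0 ·f
i=12 'c': node 0→0
i=13 'a': node 0→5
i=14 'a': node 5→6  → match P2@[13:14]
i=15 'b': node 6→1 ·f  → match P5@[15:15]
i=16 'b': node 1→2  → match P1@[15:16],P5@[16:16]
i=17 'b': node 2→3  → match P1@[16:17],P5@[17:17]
i=18 'b': node 3→4  → match P0@[15:18],P1@[17:18],P5@[18:18]
i=19 'a': node 4→7 ·f
i=20 'b': node 7→8  → match P3@[18:20],P5@[20:20]
i=21 'c': node 8→9  → match P4@[18:21]
i=22 'b': node 9→1 ·f  → match P5@[22:22]
i=23 'b': node 1→2  → match P1@[22:23],P5@[23:23]
i=24 'c': node 2→0 ·f
i=25 'b': node 0→1  → match P5@[25:25]
i=26 'b': node 1→2  → match P1@[25:26],P5@[26:26]
i=27 'b': node 2→3  → match P1@[26:27],P5@[27:27]
i=28 'b': node 3→4  → match P0@[25:28],P1@[27:28],P5@[28:28]
i=29 'b': node 4→4 ·f  → match P0@[26:29],P1@[28:29],P5@[29:29]
i=30 'b': node 4→4 ·f  → match P0@[27:30],P1@[29:30],P5@[30:30]
i=31 'c': node 4→0 ·f
i=32 'b': node 0→1  → match P5@[32:32]
i=33 'b': node 1→2  → match P1@[32:33],P5@[33:33]
i=34 'b': node 2→3  → match P1@[33:34],P5@[34:34]
i=35 'c': node 3→0 ·f
i=36 'a': node 0→5
i=37 'a': node 5→6  → match P2@[36:37]
i=38 'c': node 6→0 ·f
i=39 'a': node 0→5
i=40 'c': node 5→0 ·f
i=41 'a': node 0→5
i=42 'a': node 5→6  → match P2@[41:42]

All matches (sorted): [[2,5],[3,1],[3,5],[4,1],[4,5],[7,5],[9,3],[9,5],[10,1],[10,5],[14,2],[15,5],[16,1],[16,5],[17,1],[17,5],[18,0],[18,1],[18,5],[20,3],[20,5],[21,4],[22,5],[23,1],[23,5],[25,5],[26,1],[26,5],[27,1],[27,5],[28,0],[28,1],[28,5],[29,0],[29,1],[29,5],[30,0],[30,1],[30,5],[32,5],[33,1],[33,5],[34,1],[34,5],[37,2],[42,2]]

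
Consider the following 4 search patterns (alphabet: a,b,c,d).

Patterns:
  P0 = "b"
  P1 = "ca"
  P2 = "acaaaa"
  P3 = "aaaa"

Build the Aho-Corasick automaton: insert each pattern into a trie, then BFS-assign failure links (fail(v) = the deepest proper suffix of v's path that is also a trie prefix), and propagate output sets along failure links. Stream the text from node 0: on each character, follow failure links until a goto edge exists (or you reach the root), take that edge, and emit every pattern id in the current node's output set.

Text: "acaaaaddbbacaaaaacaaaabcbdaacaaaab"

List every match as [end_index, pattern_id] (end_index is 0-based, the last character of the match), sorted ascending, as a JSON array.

Build:
Trie nodes:
  0='ε' goto a→4 b→1 c→2
  1='b' goto ·  [P0 ends]
  2='c' goto a→3
  3='ca' goto ·  [P1 ends]
  4='a' goto a→10 c→5
  5='ac' goto a→6
  6='aca' goto a→7
  7='acaa' goto a→8
  8='acaaa' goto a→9
  9='acaaaa' goto ·  [P2 ends]
  10='aa' goto a→11
  11='aaa' goto a→12
  12='aaaa' goto ·  [P3 ends]

BFS fail/out derivation:
  n1('b'): parent n0 fail=0; on 'b' 0 → fail=0;  out {0}∪∅={0}
  n2('c'): parent n0 fail=0; on 'c' 0 → fail=0;  out ∅∪∅=∅
  n4('a'): parent n0 fail=0; on 'a' 0 → fail=0;  out ∅∪∅=∅
  n3('ca'): parent n2 fail=0; on 'a' 0 → fail=4;  out {1}∪∅={1}
  n5('ac'): parent n4 fail=0; on 'c' 0 → fail=2;  out ∅∪∅=∅
  n10('aa'): parent n4 fail=0; on 'a' 0 → fail=4;  out ∅∪∅=∅
  n6('aca'): parent n5 fail=2; on 'a' 2 → fail=3;  out ∅∪{1}={1}
  n11('aaa'): parent n10 fail=4; on 'a' 4 → fail=10;  out ∅∪∅=∅
  n7('acaa'): parent n6 fail=3; on 'a' 3→4 → fail=10;  out ∅∪∅=∅
  n12('aaaa'): parent n11 fail=10; on 'a' 10 → fail=11;  out {3}∪∅={3}
  n8('acaaa'): parent n7 fail=10; on 'a' 10 → fail=11;  out ∅∪∅=∅
  n9('acaaaa'): parent n8 fail=11; on 'a' 11 → fail=12;  out {2}∪{3}={2,3}

Run:
i=0 'a': node 0→4
i=1 'c': node 4→5
i=2 'a': node 5→6  emit P1@[1:2]
i=3 'a': node 6→7
i=4 'a': node 7→8
i=5 'a': node 8→9  emit P2@[0:5],P3@[2:5]
i=6 'd': node 9→0 (fail-walked)
i=7 'd': node 0→0
i=8 'b': node 0→1  emit P0@[8:8]
i=9 'b': node 1→1 (fail-walked)  emit P0@[9:9]
i=10 'a': node 1→4 (fail-walked)
i=11 'c': node 4→5
i=12 'a': node 5→6  emit P1@[11:12]
i=13 'a': node 6→7
i=14 'a': node 7→8
i=15 'a': node 8→9  emit P2@[10:15],P3@[12:15]
i=16 'a': node 9→12 (fail-walked)  emit P3@[13:16]
i=17 'c': node 12→5 (fail-walked)
i=18 'a': node 5→6  emit P1@[17:18]
i=19 'a': node 6→7
i=20 'a': node 7→8
i=21 'a': node 8→9  emit P2@[16:21],P3@[18:21]
i=22 'b': node 9→1 (fail-walked)  emit P0@[22:22]
i=23 'c': node 1→2 (fail-walked)
i=24 'b': node 2→1 (fail-walked)  emit P0@[24:24]
i=25 'd': node 1→0 (fail-walked)
i=26 'a': node 0→4
i=27 'a': node 4→10
i=28 'c': node 10→5 (fail-walked)
i=29 'a': node 5→6  emit P1@[28:29]
i=30 'a': node 6→7
i=31 'a': node 7→8
i=32 'a': node 8→9  emit P2@[27:32],P3@[29:32]
i=33 'b': node 9→1 (fail-walked)  emit P0@[33:33]

Matches: [[2,1],[5,2],[5,3],[8,0],[9,0],[12,1],[15,2],[15,3],[16,3],[18,1],[21,2],[21,3],[22,0],[24,0],[29,1],[32,2],[32,3],[33,0]]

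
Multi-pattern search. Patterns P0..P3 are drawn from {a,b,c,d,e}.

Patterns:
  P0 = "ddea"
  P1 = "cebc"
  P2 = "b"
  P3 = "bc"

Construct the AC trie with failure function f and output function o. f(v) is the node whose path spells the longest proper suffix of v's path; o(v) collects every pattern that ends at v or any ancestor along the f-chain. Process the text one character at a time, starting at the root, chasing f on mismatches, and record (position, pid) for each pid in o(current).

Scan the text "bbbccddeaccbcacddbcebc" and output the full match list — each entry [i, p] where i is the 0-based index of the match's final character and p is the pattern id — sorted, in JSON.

Build:
Trie nodes:
  0='ε' goto b→9 c→5 d→1
  1='d' goto d→2
  2='dd' goto e→3
  3='dde' goto a→4
  4='ddea' goto ·  [P0 ends]
  5='c' goto e→6
  6='ce' goto b→7
  7='ceb' goto c→8
  8='cebc' goto ·  [P1 ends]
  9='b' goto c→10  [P2 ends]
  10='bc' goto ·  [P3 ends]

Failure links (BFS by depth):
  n1('d'): parent n0 fail=0; on 'd' 0 → fail=0;  out ∅∪∅=∅
  n5('c'): parent n0 fail=0; on 'c' 0 → fail=0;  out ∅∪∅=∅
  n9('b'): parent n0 fail=0; on 'b' 0 → fail=0;  out {2}∪∅={2}
  n2('dd'): parent n1 fail=0; on 'd' 0 → fail=1;  out ∅∪∅=∅
  n6('ce'): parent n5 fail=0; on 'e' 0 → fail=0;  out ∅∪∅=∅
  n10('bc'): parent n9 fail=0; on 'c' 0 → fail=5;  out {3}∪∅={3}
  n3('dde'): parent n2 fail=1; on 'e' 1→0 → fail=0;  out ∅∪∅=∅
  n7('ceb'): parent n6 fail=0; on 'b' 0 → fail=9;  out ∅∪{2}={2}
  n4('ddea'): parent n3 fail=0; on 'a' 0 → fail=0;  out {0}∪∅={0}
  n8('cebc'): parent n7 fail=9; on 'c' 9 → fail=10;  out {1}∪{3}={1,3}

Run:
pos 0 'b': at 9  emit P2@[0:0]
pos 1 'b': at 9 ·f  emit P2@[1:1]
pos 2 'b': at 9 ·f  emit P2@[2:2]
pos 3 'c': at 10  emit P3@[2:3]
pos 4 'c': at 5 ·f
pos 5 'd': at 1 ·f
pos 6 'd': at 2
pos 7 'e': at 3
pos 8 'a': at 4  emit P0@[5:8]
pos 9 'c': at 5 ·f
pos 10 'c': at 5 ·f
pos 11 'b': at 9 ·f  emit P2@[11:11]
pos 12 'c': at 10  emit P3@[11:12]
pos 13 'a': at 0 ·f
pos 14 'c': at 5
pos 15 'd': at 1 ·f
pos 16 'd': at 2
pos 17 'b': at 9 ·f  emit P2@[17:17]
pos 18 'c': at 10  emit P3@[17:18]
pos 19 'e': at 6 ·f
pos 20 'b': at 7  emit P2@[20:20]
pos 21 'c': at 8  emit P1@[18:21],P3@[20:21]

All matches (sorted): [[0,2],[1,2],[2,2],[3,3],[8,0],[11,2],[12,3],[17,2],[18,3],[20,2],[21,1],[21,3]]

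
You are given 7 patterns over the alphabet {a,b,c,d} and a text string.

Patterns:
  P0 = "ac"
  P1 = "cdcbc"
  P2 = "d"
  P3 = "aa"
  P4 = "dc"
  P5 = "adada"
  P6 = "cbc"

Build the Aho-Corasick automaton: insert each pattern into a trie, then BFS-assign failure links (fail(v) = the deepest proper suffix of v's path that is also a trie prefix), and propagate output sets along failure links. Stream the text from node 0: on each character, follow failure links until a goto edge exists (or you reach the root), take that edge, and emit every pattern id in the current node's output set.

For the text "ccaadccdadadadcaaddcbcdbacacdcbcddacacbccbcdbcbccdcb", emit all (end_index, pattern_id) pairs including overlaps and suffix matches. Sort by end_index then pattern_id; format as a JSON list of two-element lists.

Build automaton:
Trie nodes:
  n0 'ε': a→1 c→3 d→8
  n1 'a': a→9 c→2 d→11
  n2 'ac': ·  [P0 ends]
  n3 'c': b→15 d→4
  n4 'cd': c→5
  n5 'cdc': b→6
  n6 'cdcb': c→7
  n7 'cdcbc': ·  [P1 ends]
  n8 'd': c→10  [P2 ends]
  n9 'aa': ·  [P3 ends]
  n10 'dc': ·  [P4 ends]
  n11 'ad': a→12
  n12 'ada': d→13
  n13 'adad': a→14
  n14 'adada': ·  [P5 ends]
  n15 'cb': c→16
  n16 'cbc': ·  [P6 ends]

BFS fail/out derivation:
  n1('a'): parent n0 fail=0; on 'a' 0 → fail=0;  out ∅∪∅=∅
  n3('c'): parent n0 fail=0; on 'c' 0 → fail=0;  out ∅∪∅=∅
  n8('d'): parent n0 fail=0; on 'd' 0 → fail=0;  out {2}∪∅={2}
  n2('ac'): parent n1 fail=0; on 'c' 0 → fail=3;  out {0}∪∅={0}
  n4('cd'): parent n3 fail=0; on 'd' 0 → fail=8;  out ∅∪{2}={2}
  n9('aa'): parent n1 fail=0; on 'a' 0 → fail=1;  out {3}∪∅={3}
  n10('dc'): parent n8 fail=0; on 'c' 0 → fail=3;  out {4}∪∅={4}
  n11('ad'): parent n1 fail=0; on 'd' 0 → fail=8;  out ∅∪{2}={2}
  n15('cb'): parent n3 fail=0; on 'b' 0 → fail=0;  out ∅∪∅=∅
  n5('cdc'): parent n4 fail=8; on 'c' 8 → fail=10;  out ∅∪{4}={4}
  n12('ada'): parent n11 fail=8; on 'a' 8→0 → fail=1;  out ∅∪∅=∅
  n16('cbc'): parent n15 fail=0; on 'c' 0 → fail=3;  out {6}∪∅={6}
  n6('cdcb'): parent n5 fail=10; on 'b' 10→3 → fail=15;  out ∅∪∅=∅
  n13('adad'): parent n12 fail=1; on 'd' 1 → fail=11;  out ∅∪{2}={2}
  n7('cdcbc'): parent n6 fail=15; on 'c' 15 → fail=16;  out {1}∪{6}={1,6}
  n14('adada'): parent n13 fail=11; on 'a' 11 → fail=12;  out {5}∪∅={5}

Scan:
pos 0 'c': at 3
pos 1 'c': at 3 (via fail)
pos 2 'a': at 1 (via fail)
pos 3 'a': at 9  → match P3@[2:3]
pos 4 'd': at 11 (via fail)  → match P2@[4:4]
pos 5 'c': at 10 (via fail)  → match P4@[4:5]
pos 6 'c': at 3 (via fail)
pos 7 'd': at 4  → match P2@[7:7]
pos 8 'a': at 1 (via fail)
pos 9 'd': at 11  → match P2@[9:9]
pos 10 'a': at 12
pos 11 'd': at 13  → match P2@[11:11]
pos 12 'a': at 14  → match P5@[8:12]
pos 13 'd': at 13 (via fail)  → match P2@[13:13]
pos 14 'c': at 10 (via fail)  → match P4@[13:14]
pos 15 'a': at 1 (via fail)
pos 16 'a': at 9  → match P3@[15:16]
pos 17 'd': at 11 (via fail)  → match P2@[17:17]
pos 18 'd': at 8 (via fail)  → match P2@[18:18]
pos 19 'c': at 10  → match P4@[18:19]
pos 20 'b': at 15 (via fail)
pos 21 'c': at 16  → match P6@[19:21]
pos 22 'd': at 4 (via fail)  → match P2@[22:22]
pos 23 'b': at 0 (via fail)
pos 24 'a': at 1
pos 25 'c': at 2  → match P0@[24:25]
pos 26 'a': at 1 (via fail)
pos 27 'c': at 2  → match P0@[26:27]
pos 28 'd': at 4 (via fail)  → match P2@[28:28]
pos 29 'c': at 5  → match P4@[28:29]
pos 30 'b': at 6
pos 31 'c': at 7  → match P1@[27:31],P6@[29:31]
pos 32 'd': at 4 (via fail)  → match P2@[32:32]
pos 33 'd': at 8 (via fail)  → match P2@[33:33]
pos 34 'a': at 1 (via fail)
pos 35 'c': at 2  → match P0@[34:35]
pos 36 'a': at 1 (via fail)
pos 37 'c': at 2  → match P0@[36:37]
pos 38 'b': at 15 (via fail)
pos 39 'c': at 16  → match P6@[37:39]
pos 40 'c': at 3 (via fail)
pos 41 'b': at 15
pos 42 'c': at 16  → match P6@[40:42]
pos 43 'd': at 4 (via fail)  → match P2@[43:43]
pos 44 'b': at 0 (via fail)
pos 45 'c': at 3
pos 46 'b': at 15
pos 47 'c': at 16  → match P6@[45:47]
pos 48 'c': at 3 (via fail)
pos 49 'd': at 4  → match P2@[49:49]
pos 50 'c': at 5  → match P4@[49:50]
pos 51 'b': at 6

All matches (sorted): [[3,3],[4,2],[5,4],[7,2],[9,2],[11,2],[12,5],[13,2],[14,4],[16,3],[17,2],[18,2],[19,4],[21,6],[22,2],[25,0],[27,0],[28,2],[29,4],[31,1],[31,6],[32,2],[33,2],[35,0],[37,0],[39,6],[42,6],[43,2],[47,6],[49,2],[50,4]]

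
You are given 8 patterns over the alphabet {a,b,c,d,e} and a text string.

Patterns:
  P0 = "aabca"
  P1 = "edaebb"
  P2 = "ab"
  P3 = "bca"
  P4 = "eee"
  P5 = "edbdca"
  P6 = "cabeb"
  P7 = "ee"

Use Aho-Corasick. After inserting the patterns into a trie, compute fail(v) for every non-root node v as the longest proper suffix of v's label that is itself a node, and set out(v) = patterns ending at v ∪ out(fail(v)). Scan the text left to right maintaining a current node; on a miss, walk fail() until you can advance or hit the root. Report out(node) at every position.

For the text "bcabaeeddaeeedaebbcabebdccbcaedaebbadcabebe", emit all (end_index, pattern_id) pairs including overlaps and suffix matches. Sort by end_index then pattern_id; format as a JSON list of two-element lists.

Construct AC machine:
Trie nodes:
  0='ε' goto a→1 b→13 c→22 e→6
  1='a' goto a→2 b→12
  2='aa' goto b→3
  3='aab' goto c→4
  4='aabc' goto a→5
  5='aabca' goto ·  [P0 ends]
  6='e' goto d→7 e→16
  7='ed' goto a→8 b→18
  8='eda' goto e→9
  9='edae' goto b→10
  10='edaeb' goto b→11
  11='edaebb' goto ·  [P1 ends]
  12='ab' goto ·  [P2 ends]
  13='b' goto c→14
  14='bc' goto a→15
  15='bca' goto ·  [P3 ends]
  16='ee' goto e→17  [P7 ends]
  17='eee' goto ·  [P4 ends]
  18='edb' goto d→19
  19='edbd' goto c→20
  20='edbdc' goto a→21
  21='edbdca' goto ·  [P5 ends]
  22='c' goto a→23
  23='ca' goto b→24
  24='cab' goto e→25
  25='cabe' goto b→26
  26='cabeb' goto ·  [P6 ends]

Failure links (BFS by depth):
  n1('a'): parent n0 fail=0; on 'a' 0 → fail=0;  out ∅∪∅=∅
  n6('e'): parent n0 fail=0; on 'e' 0 → fail=0;  out ∅∪∅=∅
  n13('b'): parent n0 fail=0; on 'b' 0 → fail=0;  out ∅∪∅=∅
  n22('c'): parent n0 fail=0; on 'c' 0 → fail=0;  out ∅∪∅=∅
  n2('aa'): parent n1 fail=0; on 'a' 0 → fail=1;  out ∅∪∅=∅
  n7('ed'): parent n6 fail=0; on 'd' 0 → fail=0;  out ∅∪∅=∅
  n12('ab'): parent n1 fail=0; on 'b' 0 → fail=13;  out {2}∪∅={2}
  n14('bc'): parent n13 fail=0; on 'c' 0 → fail=22;  out ∅∪∅=∅
  n16('ee'): parent n6 fail=0; on 'e' 0 → fail=6;  out {7}∪∅={7}
  n23('ca'): parent n22 fail=0; on 'a' 0 → fail=1;  out ∅∪∅=∅
  n3('aab'): parent n2 fail=1; on 'b' 1 → fail=12;  out ∅∪{2}={2}
  n8('eda'): parent n7 fail=0; on 'a' 0 → fail=1;  out ∅∪∅=∅
  n15('bca'): parent n14 fail=22; on 'a' 22 → fail=23;  out {3}∪∅={3}
  n17('eee'): parent n16 fail=6; on 'e' 6 → fail=16;  out {4}∪{7}={4,7}
  n18('edb'): parent n7 fail=0; on 'b' 0 → fail=13;  out ∅∪∅=∅
  n24('cab'): parent n23 fail=1; on 'b' 1 → fail=12;  out ∅∪{2}={2}
  n4('aabc'): parent n3 fail=12; on 'c' 12→13 → fail=14;  out ∅∪∅=∅
  n9('edae'): parent n8 fail=1; on 'e' 1→0 → fail=6;  out ∅∪∅=∅
  n19('edbd'): parent n18 fail=13; on 'd' 13→0 → fail=0;  out ∅∪∅=∅
  n25('cabe'): parent n24 fail=12; on 'e' 12→13→0 → fail=6;  out ∅∪∅=∅
  n5('aabca'): parent n4 fail=14; on 'a' 14 → fail=15;  out {0}∪{3}={0,3}
  n10('edaeb'): parent n9 fail=6; on 'b' 6→0 → fail=13;  out ∅∪∅=∅
  n20('edbdc'): parent n19 fail=0; on 'c' 0 → fail=22;  out ∅∪∅=∅
  n26('cabeb'): parent n25 fail=6; on 'b' 6→0 → fail=13;  out {6}∪∅={6}
  n11('edaebb'): parent n10 fail=13; on 'b' 13→0 → fail=13;  out {1}∪∅={1}
  n21('edbdca'): parent n20 fail=22; on 'a' 22 → fail=23;  out {5}∪∅={5}

Run:
pos 0 'b': at 13
pos 1 'c': at 14
pos 2 'a': at 15  emit P3@[0:2]
pos 3 'b': at 24 ·f  emit P2@[2:3]
pos 4 'a': at 1 ·f
pos 5 'e': at 6 ·f
pos 6 'e': at 16  emit P7@[5:6]
pos 7 'd': at 7 ·f
pos 8 'd': at 0 ·f
pos 9 'a': at 1
pos 10 'e': at 6 ·f
pos 11 'e': at 16  emit P7@[10:11]
pos 12 'e': at 17  emit P4@[10:12],P7@[11:12]
pos 13 'd': at 7 ·f
pos 14 'a': at 8
pos 15 'e': at 9
pos 16 'b': at 10
pos 17 'b': at 11  emit P1@[12:17]
pos 18 'c': at 14 ·f
pos 19 'a': at 15  emit P3@[17:19]
pos 20 'b': at 24 ·f  emit P2@[19:20]
pos 21 'e': at 25
pos 22 'b': at 26  emit P6@[18:22]
pos 23 'd': at 0 ·f
pos 24 'c': at 22
pos 25 'c': at 22 ·f
pos 26 'b': at 13 ·f
pos 27 'c': at 14
pos 28 'a': at 15  emit P3@[26:28]
pos 29 'e': at 6 ·f
pos 30 'd': at 7
pos 31 'a': at 8
pos 32 'e': at 9
pos 33 'b': at 10
pos 34 'b': at 11  emit P1@[29:34]
pos 35 'a': at 1 ·f
pos 36 'd': at 0 ·f
pos 37 'c': at 22
pos 38 'a': at 23
pos 39 'b': at 24  emit P2@[38:39]
pos 40 'e': at 25
pos 41 'b': at 26  emit P6@[37:41]
pos 42 'e': at 6 ·f

Matches: [[2,3],[3,2],[6,7],[11,7],[12,4],[12,7],[17,1],[19,3],[20,2],[22,6],[28,3],[34,1],[39,2],[41,6]]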